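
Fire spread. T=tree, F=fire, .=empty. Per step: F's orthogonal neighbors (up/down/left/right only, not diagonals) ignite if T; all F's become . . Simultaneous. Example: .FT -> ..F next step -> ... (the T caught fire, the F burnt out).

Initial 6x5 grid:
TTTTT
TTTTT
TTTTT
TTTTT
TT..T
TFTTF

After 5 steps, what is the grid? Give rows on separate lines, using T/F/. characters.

Step 1: 5 trees catch fire, 2 burn out
  TTTTT
  TTTTT
  TTTTT
  TTTTT
  TF..F
  F.FF.
Step 2: 3 trees catch fire, 5 burn out
  TTTTT
  TTTTT
  TTTTT
  TFTTF
  F....
  .....
Step 3: 5 trees catch fire, 3 burn out
  TTTTT
  TTTTT
  TFTTF
  F.FF.
  .....
  .....
Step 4: 5 trees catch fire, 5 burn out
  TTTTT
  TFTTF
  F.FF.
  .....
  .....
  .....
Step 5: 5 trees catch fire, 5 burn out
  TFTTF
  F.FF.
  .....
  .....
  .....
  .....

TFTTF
F.FF.
.....
.....
.....
.....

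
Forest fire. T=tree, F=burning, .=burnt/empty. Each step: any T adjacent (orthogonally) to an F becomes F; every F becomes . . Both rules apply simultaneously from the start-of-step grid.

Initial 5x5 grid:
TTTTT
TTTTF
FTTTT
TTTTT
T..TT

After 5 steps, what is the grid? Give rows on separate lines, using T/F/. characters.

Step 1: 6 trees catch fire, 2 burn out
  TTTTF
  FTTF.
  .FTTF
  FTTTT
  T..TT
Step 2: 9 trees catch fire, 6 burn out
  FTTF.
  .FF..
  ..FF.
  .FTTF
  F..TT
Step 3: 5 trees catch fire, 9 burn out
  .FF..
  .....
  .....
  ..FF.
  ...TF
Step 4: 1 trees catch fire, 5 burn out
  .....
  .....
  .....
  .....
  ...F.
Step 5: 0 trees catch fire, 1 burn out
  .....
  .....
  .....
  .....
  .....

.....
.....
.....
.....
.....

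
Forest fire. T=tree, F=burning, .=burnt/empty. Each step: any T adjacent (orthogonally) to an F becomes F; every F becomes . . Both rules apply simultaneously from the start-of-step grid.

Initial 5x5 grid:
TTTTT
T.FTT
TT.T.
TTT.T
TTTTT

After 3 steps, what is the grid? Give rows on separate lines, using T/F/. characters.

Step 1: 2 trees catch fire, 1 burn out
  TTFTT
  T..FT
  TT.T.
  TTT.T
  TTTTT
Step 2: 4 trees catch fire, 2 burn out
  TF.FT
  T...F
  TT.F.
  TTT.T
  TTTTT
Step 3: 2 trees catch fire, 4 burn out
  F...F
  T....
  TT...
  TTT.T
  TTTTT

F...F
T....
TT...
TTT.T
TTTTT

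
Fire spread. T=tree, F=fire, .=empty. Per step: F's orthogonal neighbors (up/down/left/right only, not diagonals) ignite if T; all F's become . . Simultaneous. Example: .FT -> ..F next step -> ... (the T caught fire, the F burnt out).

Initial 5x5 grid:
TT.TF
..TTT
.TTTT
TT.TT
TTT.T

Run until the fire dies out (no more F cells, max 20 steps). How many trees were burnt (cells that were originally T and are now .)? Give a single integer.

Step 1: +2 fires, +1 burnt (F count now 2)
Step 2: +2 fires, +2 burnt (F count now 2)
Step 3: +3 fires, +2 burnt (F count now 3)
Step 4: +3 fires, +3 burnt (F count now 3)
Step 5: +1 fires, +3 burnt (F count now 1)
Step 6: +1 fires, +1 burnt (F count now 1)
Step 7: +2 fires, +1 burnt (F count now 2)
Step 8: +2 fires, +2 burnt (F count now 2)
Step 9: +0 fires, +2 burnt (F count now 0)
Fire out after step 9
Initially T: 18, now '.': 23
Total burnt (originally-T cells now '.'): 16

Answer: 16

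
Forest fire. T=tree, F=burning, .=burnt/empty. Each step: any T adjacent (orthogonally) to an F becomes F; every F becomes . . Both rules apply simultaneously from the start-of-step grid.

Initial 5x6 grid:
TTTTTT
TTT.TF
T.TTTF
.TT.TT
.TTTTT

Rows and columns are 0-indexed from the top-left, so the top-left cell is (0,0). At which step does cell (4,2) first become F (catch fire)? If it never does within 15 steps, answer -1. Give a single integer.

Step 1: cell (4,2)='T' (+4 fires, +2 burnt)
Step 2: cell (4,2)='T' (+4 fires, +4 burnt)
Step 3: cell (4,2)='T' (+3 fires, +4 burnt)
Step 4: cell (4,2)='T' (+4 fires, +3 burnt)
Step 5: cell (4,2)='F' (+4 fires, +4 burnt)
  -> target ignites at step 5
Step 6: cell (4,2)='.' (+3 fires, +4 burnt)
Step 7: cell (4,2)='.' (+1 fires, +3 burnt)
Step 8: cell (4,2)='.' (+0 fires, +1 burnt)
  fire out at step 8

5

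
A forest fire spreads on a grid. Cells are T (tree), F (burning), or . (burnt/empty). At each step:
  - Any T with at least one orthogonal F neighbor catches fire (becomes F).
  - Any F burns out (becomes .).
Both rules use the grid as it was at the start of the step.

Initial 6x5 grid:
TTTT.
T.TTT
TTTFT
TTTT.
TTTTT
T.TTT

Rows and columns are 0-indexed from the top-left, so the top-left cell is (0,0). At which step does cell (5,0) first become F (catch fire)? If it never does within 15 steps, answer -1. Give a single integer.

Step 1: cell (5,0)='T' (+4 fires, +1 burnt)
Step 2: cell (5,0)='T' (+6 fires, +4 burnt)
Step 3: cell (5,0)='T' (+6 fires, +6 burnt)
Step 4: cell (5,0)='T' (+6 fires, +6 burnt)
Step 5: cell (5,0)='T' (+2 fires, +6 burnt)
Step 6: cell (5,0)='F' (+1 fires, +2 burnt)
  -> target ignites at step 6
Step 7: cell (5,0)='.' (+0 fires, +1 burnt)
  fire out at step 7

6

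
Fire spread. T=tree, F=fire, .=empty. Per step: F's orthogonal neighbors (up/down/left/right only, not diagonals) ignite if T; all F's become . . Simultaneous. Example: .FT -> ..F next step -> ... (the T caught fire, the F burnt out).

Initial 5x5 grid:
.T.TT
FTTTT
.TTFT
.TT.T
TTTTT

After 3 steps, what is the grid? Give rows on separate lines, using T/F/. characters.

Step 1: 4 trees catch fire, 2 burn out
  .T.TT
  .FTFT
  .TF.F
  .TT.T
  TTTTT
Step 2: 7 trees catch fire, 4 burn out
  .F.FT
  ..F.F
  .F...
  .TF.F
  TTTTT
Step 3: 4 trees catch fire, 7 burn out
  ....F
  .....
  .....
  .F...
  TTFTF

....F
.....
.....
.F...
TTFTF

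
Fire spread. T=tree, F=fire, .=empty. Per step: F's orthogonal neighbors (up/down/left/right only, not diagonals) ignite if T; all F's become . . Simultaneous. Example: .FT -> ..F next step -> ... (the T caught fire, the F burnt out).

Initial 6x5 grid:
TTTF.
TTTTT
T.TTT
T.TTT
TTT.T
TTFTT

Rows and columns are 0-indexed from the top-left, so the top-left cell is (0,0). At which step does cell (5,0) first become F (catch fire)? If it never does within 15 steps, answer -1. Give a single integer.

Step 1: cell (5,0)='T' (+5 fires, +2 burnt)
Step 2: cell (5,0)='F' (+8 fires, +5 burnt)
  -> target ignites at step 2
Step 3: cell (5,0)='.' (+7 fires, +8 burnt)
Step 4: cell (5,0)='.' (+3 fires, +7 burnt)
Step 5: cell (5,0)='.' (+1 fires, +3 burnt)
Step 6: cell (5,0)='.' (+0 fires, +1 burnt)
  fire out at step 6

2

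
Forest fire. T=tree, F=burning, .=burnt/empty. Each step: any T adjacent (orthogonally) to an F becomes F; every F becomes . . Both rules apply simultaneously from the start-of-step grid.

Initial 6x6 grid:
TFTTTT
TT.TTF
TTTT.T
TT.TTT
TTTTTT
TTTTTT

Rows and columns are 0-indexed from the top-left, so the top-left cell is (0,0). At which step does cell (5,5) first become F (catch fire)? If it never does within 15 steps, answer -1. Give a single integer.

Step 1: cell (5,5)='T' (+6 fires, +2 burnt)
Step 2: cell (5,5)='T' (+6 fires, +6 burnt)
Step 3: cell (5,5)='T' (+6 fires, +6 burnt)
Step 4: cell (5,5)='F' (+5 fires, +6 burnt)
  -> target ignites at step 4
Step 5: cell (5,5)='.' (+5 fires, +5 burnt)
Step 6: cell (5,5)='.' (+3 fires, +5 burnt)
Step 7: cell (5,5)='.' (+0 fires, +3 burnt)
  fire out at step 7

4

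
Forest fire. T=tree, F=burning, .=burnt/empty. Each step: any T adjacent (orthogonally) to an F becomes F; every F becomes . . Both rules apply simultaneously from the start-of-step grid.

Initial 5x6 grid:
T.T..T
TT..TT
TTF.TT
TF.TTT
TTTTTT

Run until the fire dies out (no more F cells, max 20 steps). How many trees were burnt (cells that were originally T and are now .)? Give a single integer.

Answer: 20

Derivation:
Step 1: +3 fires, +2 burnt (F count now 3)
Step 2: +4 fires, +3 burnt (F count now 4)
Step 3: +2 fires, +4 burnt (F count now 2)
Step 4: +3 fires, +2 burnt (F count now 3)
Step 5: +2 fires, +3 burnt (F count now 2)
Step 6: +2 fires, +2 burnt (F count now 2)
Step 7: +2 fires, +2 burnt (F count now 2)
Step 8: +1 fires, +2 burnt (F count now 1)
Step 9: +1 fires, +1 burnt (F count now 1)
Step 10: +0 fires, +1 burnt (F count now 0)
Fire out after step 10
Initially T: 21, now '.': 29
Total burnt (originally-T cells now '.'): 20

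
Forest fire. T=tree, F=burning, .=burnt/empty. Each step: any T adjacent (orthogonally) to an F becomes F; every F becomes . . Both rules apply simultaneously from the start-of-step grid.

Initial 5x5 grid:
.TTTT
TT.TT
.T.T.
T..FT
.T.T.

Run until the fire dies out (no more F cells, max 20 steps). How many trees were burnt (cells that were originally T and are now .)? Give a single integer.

Answer: 12

Derivation:
Step 1: +3 fires, +1 burnt (F count now 3)
Step 2: +1 fires, +3 burnt (F count now 1)
Step 3: +2 fires, +1 burnt (F count now 2)
Step 4: +2 fires, +2 burnt (F count now 2)
Step 5: +1 fires, +2 burnt (F count now 1)
Step 6: +1 fires, +1 burnt (F count now 1)
Step 7: +2 fires, +1 burnt (F count now 2)
Step 8: +0 fires, +2 burnt (F count now 0)
Fire out after step 8
Initially T: 14, now '.': 23
Total burnt (originally-T cells now '.'): 12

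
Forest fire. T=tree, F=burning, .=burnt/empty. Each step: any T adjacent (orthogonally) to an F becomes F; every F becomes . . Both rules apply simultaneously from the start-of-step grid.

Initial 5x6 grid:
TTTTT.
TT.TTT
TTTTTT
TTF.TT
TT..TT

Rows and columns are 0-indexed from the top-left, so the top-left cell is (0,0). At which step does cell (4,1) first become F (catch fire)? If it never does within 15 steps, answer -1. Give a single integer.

Step 1: cell (4,1)='T' (+2 fires, +1 burnt)
Step 2: cell (4,1)='F' (+4 fires, +2 burnt)
  -> target ignites at step 2
Step 3: cell (4,1)='.' (+5 fires, +4 burnt)
Step 4: cell (4,1)='.' (+6 fires, +5 burnt)
Step 5: cell (4,1)='.' (+6 fires, +6 burnt)
Step 6: cell (4,1)='.' (+1 fires, +6 burnt)
Step 7: cell (4,1)='.' (+0 fires, +1 burnt)
  fire out at step 7

2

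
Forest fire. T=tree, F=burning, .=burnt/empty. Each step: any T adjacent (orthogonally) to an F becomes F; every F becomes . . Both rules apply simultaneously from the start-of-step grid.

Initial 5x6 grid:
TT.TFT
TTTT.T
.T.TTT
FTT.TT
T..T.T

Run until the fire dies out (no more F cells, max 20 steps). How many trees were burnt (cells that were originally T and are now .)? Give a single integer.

Answer: 19

Derivation:
Step 1: +4 fires, +2 burnt (F count now 4)
Step 2: +4 fires, +4 burnt (F count now 4)
Step 3: +4 fires, +4 burnt (F count now 4)
Step 4: +4 fires, +4 burnt (F count now 4)
Step 5: +3 fires, +4 burnt (F count now 3)
Step 6: +0 fires, +3 burnt (F count now 0)
Fire out after step 6
Initially T: 20, now '.': 29
Total burnt (originally-T cells now '.'): 19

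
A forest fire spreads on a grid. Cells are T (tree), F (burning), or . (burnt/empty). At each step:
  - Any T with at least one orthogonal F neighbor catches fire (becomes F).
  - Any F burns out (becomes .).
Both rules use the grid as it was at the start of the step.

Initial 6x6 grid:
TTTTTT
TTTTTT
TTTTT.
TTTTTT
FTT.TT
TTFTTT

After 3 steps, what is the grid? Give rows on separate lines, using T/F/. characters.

Step 1: 6 trees catch fire, 2 burn out
  TTTTTT
  TTTTTT
  TTTTT.
  FTTTTT
  .FF.TT
  FF.FTT
Step 2: 4 trees catch fire, 6 burn out
  TTTTTT
  TTTTTT
  FTTTT.
  .FFTTT
  ....TT
  ....FT
Step 3: 6 trees catch fire, 4 burn out
  TTTTTT
  FTTTTT
  .FFTT.
  ...FTT
  ....FT
  .....F

TTTTTT
FTTTTT
.FFTT.
...FTT
....FT
.....F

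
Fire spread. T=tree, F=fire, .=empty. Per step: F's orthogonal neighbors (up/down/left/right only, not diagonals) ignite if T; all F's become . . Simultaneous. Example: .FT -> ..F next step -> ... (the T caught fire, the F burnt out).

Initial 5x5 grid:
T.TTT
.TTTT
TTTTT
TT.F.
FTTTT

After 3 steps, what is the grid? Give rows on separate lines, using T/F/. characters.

Step 1: 4 trees catch fire, 2 burn out
  T.TTT
  .TTTT
  TTTFT
  FT...
  .FTFT
Step 2: 7 trees catch fire, 4 burn out
  T.TTT
  .TTFT
  FTF.F
  .F...
  ..F.F
Step 3: 4 trees catch fire, 7 burn out
  T.TFT
  .TF.F
  .F...
  .....
  .....

T.TFT
.TF.F
.F...
.....
.....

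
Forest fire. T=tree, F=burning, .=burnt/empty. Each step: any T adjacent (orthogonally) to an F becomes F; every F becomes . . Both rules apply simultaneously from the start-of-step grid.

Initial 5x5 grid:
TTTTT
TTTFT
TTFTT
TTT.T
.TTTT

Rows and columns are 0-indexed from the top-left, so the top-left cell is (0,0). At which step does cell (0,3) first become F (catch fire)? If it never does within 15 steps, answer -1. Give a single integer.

Step 1: cell (0,3)='F' (+6 fires, +2 burnt)
  -> target ignites at step 1
Step 2: cell (0,3)='.' (+7 fires, +6 burnt)
Step 3: cell (0,3)='.' (+6 fires, +7 burnt)
Step 4: cell (0,3)='.' (+2 fires, +6 burnt)
Step 5: cell (0,3)='.' (+0 fires, +2 burnt)
  fire out at step 5

1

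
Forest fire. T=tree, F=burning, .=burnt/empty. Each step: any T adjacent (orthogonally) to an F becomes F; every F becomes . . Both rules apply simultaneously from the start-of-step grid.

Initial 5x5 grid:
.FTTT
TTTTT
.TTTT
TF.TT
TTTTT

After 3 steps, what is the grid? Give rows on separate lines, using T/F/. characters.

Step 1: 5 trees catch fire, 2 burn out
  ..FTT
  TFTTT
  .FTTT
  F..TT
  TFTTT
Step 2: 6 trees catch fire, 5 burn out
  ...FT
  F.FTT
  ..FTT
  ...TT
  F.FTT
Step 3: 4 trees catch fire, 6 burn out
  ....F
  ...FT
  ...FT
  ...TT
  ...FT

....F
...FT
...FT
...TT
...FT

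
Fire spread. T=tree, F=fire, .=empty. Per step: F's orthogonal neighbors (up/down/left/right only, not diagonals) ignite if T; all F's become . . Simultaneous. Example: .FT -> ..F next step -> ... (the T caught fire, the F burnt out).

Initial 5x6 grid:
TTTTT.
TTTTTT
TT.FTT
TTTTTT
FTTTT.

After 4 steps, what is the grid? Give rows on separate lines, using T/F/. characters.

Step 1: 5 trees catch fire, 2 burn out
  TTTTT.
  TTTFTT
  TT..FT
  FTTFTT
  .FTTT.
Step 2: 10 trees catch fire, 5 burn out
  TTTFT.
  TTF.FT
  FT...F
  .FF.FT
  ..FFT.
Step 3: 8 trees catch fire, 10 burn out
  TTF.F.
  FF...F
  .F....
  .....F
  ....F.
Step 4: 2 trees catch fire, 8 burn out
  FF....
  ......
  ......
  ......
  ......

FF....
......
......
......
......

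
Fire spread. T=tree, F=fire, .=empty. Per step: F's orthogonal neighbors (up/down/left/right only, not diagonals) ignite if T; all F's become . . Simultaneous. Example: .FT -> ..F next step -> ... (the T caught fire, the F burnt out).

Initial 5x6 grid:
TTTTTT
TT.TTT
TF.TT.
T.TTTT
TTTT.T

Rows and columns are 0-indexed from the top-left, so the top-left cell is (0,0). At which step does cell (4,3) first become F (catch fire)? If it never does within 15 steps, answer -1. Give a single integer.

Step 1: cell (4,3)='T' (+2 fires, +1 burnt)
Step 2: cell (4,3)='T' (+3 fires, +2 burnt)
Step 3: cell (4,3)='T' (+3 fires, +3 burnt)
Step 4: cell (4,3)='T' (+2 fires, +3 burnt)
Step 5: cell (4,3)='T' (+3 fires, +2 burnt)
Step 6: cell (4,3)='F' (+5 fires, +3 burnt)
  -> target ignites at step 6
Step 7: cell (4,3)='.' (+3 fires, +5 burnt)
Step 8: cell (4,3)='.' (+1 fires, +3 burnt)
Step 9: cell (4,3)='.' (+1 fires, +1 burnt)
Step 10: cell (4,3)='.' (+1 fires, +1 burnt)
Step 11: cell (4,3)='.' (+0 fires, +1 burnt)
  fire out at step 11

6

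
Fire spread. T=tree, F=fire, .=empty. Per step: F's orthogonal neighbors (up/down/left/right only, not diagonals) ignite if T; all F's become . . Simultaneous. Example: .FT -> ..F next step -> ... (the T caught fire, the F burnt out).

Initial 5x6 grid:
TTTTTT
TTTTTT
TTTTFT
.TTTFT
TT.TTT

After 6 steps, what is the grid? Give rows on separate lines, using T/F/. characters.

Step 1: 6 trees catch fire, 2 burn out
  TTTTTT
  TTTTFT
  TTTF.F
  .TTF.F
  TT.TFT
Step 2: 7 trees catch fire, 6 burn out
  TTTTFT
  TTTF.F
  TTF...
  .TF...
  TT.F.F
Step 3: 5 trees catch fire, 7 burn out
  TTTF.F
  TTF...
  TF....
  .F....
  TT....
Step 4: 4 trees catch fire, 5 burn out
  TTF...
  TF....
  F.....
  ......
  TF....
Step 5: 3 trees catch fire, 4 burn out
  TF....
  F.....
  ......
  ......
  F.....
Step 6: 1 trees catch fire, 3 burn out
  F.....
  ......
  ......
  ......
  ......

F.....
......
......
......
......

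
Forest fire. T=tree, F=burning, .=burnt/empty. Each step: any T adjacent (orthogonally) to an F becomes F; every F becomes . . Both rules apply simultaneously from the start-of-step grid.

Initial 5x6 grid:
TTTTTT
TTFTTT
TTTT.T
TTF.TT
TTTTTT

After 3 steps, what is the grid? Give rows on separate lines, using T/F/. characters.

Step 1: 6 trees catch fire, 2 burn out
  TTFTTT
  TF.FTT
  TTFT.T
  TF..TT
  TTFTTT
Step 2: 9 trees catch fire, 6 burn out
  TF.FTT
  F...FT
  TF.F.T
  F...TT
  TF.FTT
Step 3: 6 trees catch fire, 9 burn out
  F...FT
  .....F
  F....T
  ....TT
  F...FT

F...FT
.....F
F....T
....TT
F...FT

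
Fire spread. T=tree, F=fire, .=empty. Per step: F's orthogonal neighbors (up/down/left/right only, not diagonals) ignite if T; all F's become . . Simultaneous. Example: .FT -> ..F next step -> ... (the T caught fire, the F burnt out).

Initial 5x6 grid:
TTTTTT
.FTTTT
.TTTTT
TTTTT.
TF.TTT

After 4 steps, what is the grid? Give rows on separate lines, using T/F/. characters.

Step 1: 5 trees catch fire, 2 burn out
  TFTTTT
  ..FTTT
  .FTTTT
  TFTTT.
  F..TTT
Step 2: 6 trees catch fire, 5 burn out
  F.FTTT
  ...FTT
  ..FTTT
  F.FTT.
  ...TTT
Step 3: 4 trees catch fire, 6 burn out
  ...FTT
  ....FT
  ...FTT
  ...FT.
  ...TTT
Step 4: 5 trees catch fire, 4 burn out
  ....FT
  .....F
  ....FT
  ....F.
  ...FTT

....FT
.....F
....FT
....F.
...FTT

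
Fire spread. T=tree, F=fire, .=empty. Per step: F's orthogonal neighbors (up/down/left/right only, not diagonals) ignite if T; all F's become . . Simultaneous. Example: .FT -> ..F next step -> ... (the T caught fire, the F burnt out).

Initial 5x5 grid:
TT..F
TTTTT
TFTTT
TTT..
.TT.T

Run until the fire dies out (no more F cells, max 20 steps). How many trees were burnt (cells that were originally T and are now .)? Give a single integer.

Step 1: +5 fires, +2 burnt (F count now 5)
Step 2: +9 fires, +5 burnt (F count now 9)
Step 3: +2 fires, +9 burnt (F count now 2)
Step 4: +0 fires, +2 burnt (F count now 0)
Fire out after step 4
Initially T: 17, now '.': 24
Total burnt (originally-T cells now '.'): 16

Answer: 16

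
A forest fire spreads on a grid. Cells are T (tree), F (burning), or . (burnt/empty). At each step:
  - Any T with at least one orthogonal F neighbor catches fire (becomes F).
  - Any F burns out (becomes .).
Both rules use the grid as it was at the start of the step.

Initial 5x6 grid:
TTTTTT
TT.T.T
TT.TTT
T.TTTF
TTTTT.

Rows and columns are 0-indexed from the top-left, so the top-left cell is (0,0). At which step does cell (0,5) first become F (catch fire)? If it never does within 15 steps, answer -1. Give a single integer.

Step 1: cell (0,5)='T' (+2 fires, +1 burnt)
Step 2: cell (0,5)='T' (+4 fires, +2 burnt)
Step 3: cell (0,5)='F' (+4 fires, +4 burnt)
  -> target ignites at step 3
Step 4: cell (0,5)='.' (+3 fires, +4 burnt)
Step 5: cell (0,5)='.' (+2 fires, +3 burnt)
Step 6: cell (0,5)='.' (+2 fires, +2 burnt)
Step 7: cell (0,5)='.' (+2 fires, +2 burnt)
Step 8: cell (0,5)='.' (+3 fires, +2 burnt)
Step 9: cell (0,5)='.' (+2 fires, +3 burnt)
Step 10: cell (0,5)='.' (+0 fires, +2 burnt)
  fire out at step 10

3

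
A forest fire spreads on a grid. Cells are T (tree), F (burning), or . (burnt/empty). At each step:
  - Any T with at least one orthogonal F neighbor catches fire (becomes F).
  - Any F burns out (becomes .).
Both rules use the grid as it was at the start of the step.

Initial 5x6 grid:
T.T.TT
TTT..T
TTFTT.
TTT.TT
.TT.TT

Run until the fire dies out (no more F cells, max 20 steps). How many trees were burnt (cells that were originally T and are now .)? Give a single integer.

Step 1: +4 fires, +1 burnt (F count now 4)
Step 2: +6 fires, +4 burnt (F count now 6)
Step 3: +4 fires, +6 burnt (F count now 4)
Step 4: +3 fires, +4 burnt (F count now 3)
Step 5: +1 fires, +3 burnt (F count now 1)
Step 6: +0 fires, +1 burnt (F count now 0)
Fire out after step 6
Initially T: 21, now '.': 27
Total burnt (originally-T cells now '.'): 18

Answer: 18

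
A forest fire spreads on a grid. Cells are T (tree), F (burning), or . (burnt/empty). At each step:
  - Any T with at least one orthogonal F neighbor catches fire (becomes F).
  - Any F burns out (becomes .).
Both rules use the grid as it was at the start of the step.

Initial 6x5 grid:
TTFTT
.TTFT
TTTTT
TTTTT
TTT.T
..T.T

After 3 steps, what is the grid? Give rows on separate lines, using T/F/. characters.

Step 1: 5 trees catch fire, 2 burn out
  TF.FT
  .TF.F
  TTTFT
  TTTTT
  TTT.T
  ..T.T
Step 2: 6 trees catch fire, 5 burn out
  F...F
  .F...
  TTF.F
  TTTFT
  TTT.T
  ..T.T
Step 3: 3 trees catch fire, 6 burn out
  .....
  .....
  TF...
  TTF.F
  TTT.T
  ..T.T

.....
.....
TF...
TTF.F
TTT.T
..T.T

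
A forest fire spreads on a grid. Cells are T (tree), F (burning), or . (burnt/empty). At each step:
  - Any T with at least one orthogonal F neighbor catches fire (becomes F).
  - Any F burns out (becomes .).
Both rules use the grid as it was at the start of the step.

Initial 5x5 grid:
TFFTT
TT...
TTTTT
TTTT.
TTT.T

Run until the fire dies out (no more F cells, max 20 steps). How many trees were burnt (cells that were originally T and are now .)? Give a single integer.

Answer: 17

Derivation:
Step 1: +3 fires, +2 burnt (F count now 3)
Step 2: +3 fires, +3 burnt (F count now 3)
Step 3: +3 fires, +3 burnt (F count now 3)
Step 4: +4 fires, +3 burnt (F count now 4)
Step 5: +4 fires, +4 burnt (F count now 4)
Step 6: +0 fires, +4 burnt (F count now 0)
Fire out after step 6
Initially T: 18, now '.': 24
Total burnt (originally-T cells now '.'): 17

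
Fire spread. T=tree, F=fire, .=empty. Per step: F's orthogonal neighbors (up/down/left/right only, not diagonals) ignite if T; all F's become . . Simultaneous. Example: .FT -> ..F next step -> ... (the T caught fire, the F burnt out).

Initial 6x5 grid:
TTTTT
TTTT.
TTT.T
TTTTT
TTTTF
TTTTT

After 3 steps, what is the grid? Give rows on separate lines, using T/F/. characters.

Step 1: 3 trees catch fire, 1 burn out
  TTTTT
  TTTT.
  TTT.T
  TTTTF
  TTTF.
  TTTTF
Step 2: 4 trees catch fire, 3 burn out
  TTTTT
  TTTT.
  TTT.F
  TTTF.
  TTF..
  TTTF.
Step 3: 3 trees catch fire, 4 burn out
  TTTTT
  TTTT.
  TTT..
  TTF..
  TF...
  TTF..

TTTTT
TTTT.
TTT..
TTF..
TF...
TTF..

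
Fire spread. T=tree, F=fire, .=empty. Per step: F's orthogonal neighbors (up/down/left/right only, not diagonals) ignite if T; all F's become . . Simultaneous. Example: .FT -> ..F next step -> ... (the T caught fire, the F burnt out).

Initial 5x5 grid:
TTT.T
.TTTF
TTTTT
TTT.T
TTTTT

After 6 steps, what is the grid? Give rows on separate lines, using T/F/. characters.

Step 1: 3 trees catch fire, 1 burn out
  TTT.F
  .TTF.
  TTTTF
  TTT.T
  TTTTT
Step 2: 3 trees catch fire, 3 burn out
  TTT..
  .TF..
  TTTF.
  TTT.F
  TTTTT
Step 3: 4 trees catch fire, 3 burn out
  TTF..
  .F...
  TTF..
  TTT..
  TTTTF
Step 4: 4 trees catch fire, 4 burn out
  TF...
  .....
  TF...
  TTF..
  TTTF.
Step 5: 4 trees catch fire, 4 burn out
  F....
  .....
  F....
  TF...
  TTF..
Step 6: 2 trees catch fire, 4 burn out
  .....
  .....
  .....
  F....
  TF...

.....
.....
.....
F....
TF...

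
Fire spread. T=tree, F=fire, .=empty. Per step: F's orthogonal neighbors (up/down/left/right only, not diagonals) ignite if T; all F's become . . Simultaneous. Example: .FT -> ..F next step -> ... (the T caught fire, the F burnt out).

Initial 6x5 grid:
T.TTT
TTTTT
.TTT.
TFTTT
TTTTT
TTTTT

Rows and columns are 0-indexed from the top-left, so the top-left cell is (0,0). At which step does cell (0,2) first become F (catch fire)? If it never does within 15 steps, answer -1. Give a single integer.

Step 1: cell (0,2)='T' (+4 fires, +1 burnt)
Step 2: cell (0,2)='T' (+6 fires, +4 burnt)
Step 3: cell (0,2)='T' (+7 fires, +6 burnt)
Step 4: cell (0,2)='F' (+5 fires, +7 burnt)
  -> target ignites at step 4
Step 5: cell (0,2)='.' (+3 fires, +5 burnt)
Step 6: cell (0,2)='.' (+1 fires, +3 burnt)
Step 7: cell (0,2)='.' (+0 fires, +1 burnt)
  fire out at step 7

4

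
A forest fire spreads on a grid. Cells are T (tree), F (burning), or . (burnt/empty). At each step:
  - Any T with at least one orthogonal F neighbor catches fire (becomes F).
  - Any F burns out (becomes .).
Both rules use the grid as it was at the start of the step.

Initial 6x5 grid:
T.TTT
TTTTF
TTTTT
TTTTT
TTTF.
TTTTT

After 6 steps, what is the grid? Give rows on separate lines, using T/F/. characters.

Step 1: 6 trees catch fire, 2 burn out
  T.TTF
  TTTF.
  TTTTF
  TTTFT
  TTF..
  TTTFT
Step 2: 8 trees catch fire, 6 burn out
  T.TF.
  TTF..
  TTTF.
  TTF.F
  TF...
  TTF.F
Step 3: 6 trees catch fire, 8 burn out
  T.F..
  TF...
  TTF..
  TF...
  F....
  TF...
Step 4: 4 trees catch fire, 6 burn out
  T....
  F....
  TF...
  F....
  .....
  F....
Step 5: 2 trees catch fire, 4 burn out
  F....
  .....
  F....
  .....
  .....
  .....
Step 6: 0 trees catch fire, 2 burn out
  .....
  .....
  .....
  .....
  .....
  .....

.....
.....
.....
.....
.....
.....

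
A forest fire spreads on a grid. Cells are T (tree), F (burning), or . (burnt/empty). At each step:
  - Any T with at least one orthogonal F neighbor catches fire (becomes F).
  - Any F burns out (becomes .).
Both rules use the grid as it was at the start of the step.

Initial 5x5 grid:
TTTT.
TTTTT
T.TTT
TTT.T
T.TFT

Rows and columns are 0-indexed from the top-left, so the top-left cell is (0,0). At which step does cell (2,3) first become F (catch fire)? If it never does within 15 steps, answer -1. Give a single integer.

Step 1: cell (2,3)='T' (+2 fires, +1 burnt)
Step 2: cell (2,3)='T' (+2 fires, +2 burnt)
Step 3: cell (2,3)='T' (+3 fires, +2 burnt)
Step 4: cell (2,3)='F' (+4 fires, +3 burnt)
  -> target ignites at step 4
Step 5: cell (2,3)='.' (+5 fires, +4 burnt)
Step 6: cell (2,3)='.' (+3 fires, +5 burnt)
Step 7: cell (2,3)='.' (+1 fires, +3 burnt)
Step 8: cell (2,3)='.' (+0 fires, +1 burnt)
  fire out at step 8

4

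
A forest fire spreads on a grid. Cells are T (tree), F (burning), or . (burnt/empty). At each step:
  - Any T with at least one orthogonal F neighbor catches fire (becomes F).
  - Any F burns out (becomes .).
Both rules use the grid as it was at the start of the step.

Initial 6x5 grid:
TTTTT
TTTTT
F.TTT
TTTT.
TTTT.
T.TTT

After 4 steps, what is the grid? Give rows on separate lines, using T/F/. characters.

Step 1: 2 trees catch fire, 1 burn out
  TTTTT
  FTTTT
  ..TTT
  FTTT.
  TTTT.
  T.TTT
Step 2: 4 trees catch fire, 2 burn out
  FTTTT
  .FTTT
  ..TTT
  .FTT.
  FTTT.
  T.TTT
Step 3: 5 trees catch fire, 4 burn out
  .FTTT
  ..FTT
  ..TTT
  ..FT.
  .FTT.
  F.TTT
Step 4: 5 trees catch fire, 5 burn out
  ..FTT
  ...FT
  ..FTT
  ...F.
  ..FT.
  ..TTT

..FTT
...FT
..FTT
...F.
..FT.
..TTT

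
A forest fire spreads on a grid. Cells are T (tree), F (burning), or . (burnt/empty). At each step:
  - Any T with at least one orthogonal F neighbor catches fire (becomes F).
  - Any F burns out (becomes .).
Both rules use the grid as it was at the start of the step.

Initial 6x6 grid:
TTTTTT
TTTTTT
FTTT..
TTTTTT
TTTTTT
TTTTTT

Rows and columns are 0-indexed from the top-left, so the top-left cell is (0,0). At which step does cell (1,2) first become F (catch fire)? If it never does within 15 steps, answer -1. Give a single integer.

Step 1: cell (1,2)='T' (+3 fires, +1 burnt)
Step 2: cell (1,2)='T' (+5 fires, +3 burnt)
Step 3: cell (1,2)='F' (+6 fires, +5 burnt)
  -> target ignites at step 3
Step 4: cell (1,2)='.' (+5 fires, +6 burnt)
Step 5: cell (1,2)='.' (+5 fires, +5 burnt)
Step 6: cell (1,2)='.' (+5 fires, +5 burnt)
Step 7: cell (1,2)='.' (+3 fires, +5 burnt)
Step 8: cell (1,2)='.' (+1 fires, +3 burnt)
Step 9: cell (1,2)='.' (+0 fires, +1 burnt)
  fire out at step 9

3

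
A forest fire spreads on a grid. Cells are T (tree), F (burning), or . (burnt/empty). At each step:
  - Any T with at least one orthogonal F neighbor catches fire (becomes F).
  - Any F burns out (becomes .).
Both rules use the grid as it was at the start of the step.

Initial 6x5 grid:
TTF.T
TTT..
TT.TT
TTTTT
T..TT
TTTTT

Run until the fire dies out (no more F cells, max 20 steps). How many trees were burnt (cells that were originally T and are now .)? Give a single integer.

Step 1: +2 fires, +1 burnt (F count now 2)
Step 2: +2 fires, +2 burnt (F count now 2)
Step 3: +2 fires, +2 burnt (F count now 2)
Step 4: +2 fires, +2 burnt (F count now 2)
Step 5: +2 fires, +2 burnt (F count now 2)
Step 6: +2 fires, +2 burnt (F count now 2)
Step 7: +4 fires, +2 burnt (F count now 4)
Step 8: +4 fires, +4 burnt (F count now 4)
Step 9: +2 fires, +4 burnt (F count now 2)
Step 10: +0 fires, +2 burnt (F count now 0)
Fire out after step 10
Initially T: 23, now '.': 29
Total burnt (originally-T cells now '.'): 22

Answer: 22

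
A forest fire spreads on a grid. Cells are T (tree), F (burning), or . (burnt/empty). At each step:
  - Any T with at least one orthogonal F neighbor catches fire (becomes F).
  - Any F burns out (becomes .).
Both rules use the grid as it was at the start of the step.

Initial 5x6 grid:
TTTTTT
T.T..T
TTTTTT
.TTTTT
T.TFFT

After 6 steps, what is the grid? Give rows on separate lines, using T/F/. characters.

Step 1: 4 trees catch fire, 2 burn out
  TTTTTT
  T.T..T
  TTTTTT
  .TTFFT
  T.F..F
Step 2: 4 trees catch fire, 4 burn out
  TTTTTT
  T.T..T
  TTTFFT
  .TF..F
  T.....
Step 3: 3 trees catch fire, 4 burn out
  TTTTTT
  T.T..T
  TTF..F
  .F....
  T.....
Step 4: 3 trees catch fire, 3 burn out
  TTTTTT
  T.F..F
  TF....
  ......
  T.....
Step 5: 3 trees catch fire, 3 burn out
  TTFTTF
  T.....
  F.....
  ......
  T.....
Step 6: 4 trees catch fire, 3 burn out
  TF.FF.
  F.....
  ......
  ......
  T.....

TF.FF.
F.....
......
......
T.....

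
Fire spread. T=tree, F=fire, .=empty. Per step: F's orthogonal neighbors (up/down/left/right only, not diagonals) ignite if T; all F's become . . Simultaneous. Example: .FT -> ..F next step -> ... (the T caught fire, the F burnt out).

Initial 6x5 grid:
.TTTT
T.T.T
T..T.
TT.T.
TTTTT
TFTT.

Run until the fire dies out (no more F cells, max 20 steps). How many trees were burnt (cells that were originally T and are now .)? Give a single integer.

Answer: 14

Derivation:
Step 1: +3 fires, +1 burnt (F count now 3)
Step 2: +4 fires, +3 burnt (F count now 4)
Step 3: +2 fires, +4 burnt (F count now 2)
Step 4: +3 fires, +2 burnt (F count now 3)
Step 5: +2 fires, +3 burnt (F count now 2)
Step 6: +0 fires, +2 burnt (F count now 0)
Fire out after step 6
Initially T: 20, now '.': 24
Total burnt (originally-T cells now '.'): 14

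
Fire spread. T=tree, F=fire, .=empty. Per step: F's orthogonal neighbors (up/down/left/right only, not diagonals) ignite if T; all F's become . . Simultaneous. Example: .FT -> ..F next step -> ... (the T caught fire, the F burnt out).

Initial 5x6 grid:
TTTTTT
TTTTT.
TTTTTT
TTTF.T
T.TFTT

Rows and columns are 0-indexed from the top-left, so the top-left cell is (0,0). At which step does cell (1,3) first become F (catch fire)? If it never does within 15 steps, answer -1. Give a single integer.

Step 1: cell (1,3)='T' (+4 fires, +2 burnt)
Step 2: cell (1,3)='F' (+5 fires, +4 burnt)
  -> target ignites at step 2
Step 3: cell (1,3)='.' (+7 fires, +5 burnt)
Step 4: cell (1,3)='.' (+5 fires, +7 burnt)
Step 5: cell (1,3)='.' (+3 fires, +5 burnt)
Step 6: cell (1,3)='.' (+1 fires, +3 burnt)
Step 7: cell (1,3)='.' (+0 fires, +1 burnt)
  fire out at step 7

2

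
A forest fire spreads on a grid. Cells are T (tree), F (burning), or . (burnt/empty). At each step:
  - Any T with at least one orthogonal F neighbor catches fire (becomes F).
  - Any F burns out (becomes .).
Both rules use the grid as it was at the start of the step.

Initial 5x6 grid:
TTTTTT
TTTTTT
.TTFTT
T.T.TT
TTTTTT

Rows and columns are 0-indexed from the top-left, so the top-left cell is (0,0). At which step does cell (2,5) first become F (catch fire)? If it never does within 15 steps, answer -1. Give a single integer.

Step 1: cell (2,5)='T' (+3 fires, +1 burnt)
Step 2: cell (2,5)='F' (+7 fires, +3 burnt)
  -> target ignites at step 2
Step 3: cell (2,5)='.' (+7 fires, +7 burnt)
Step 4: cell (2,5)='.' (+6 fires, +7 burnt)
Step 5: cell (2,5)='.' (+2 fires, +6 burnt)
Step 6: cell (2,5)='.' (+1 fires, +2 burnt)
Step 7: cell (2,5)='.' (+0 fires, +1 burnt)
  fire out at step 7

2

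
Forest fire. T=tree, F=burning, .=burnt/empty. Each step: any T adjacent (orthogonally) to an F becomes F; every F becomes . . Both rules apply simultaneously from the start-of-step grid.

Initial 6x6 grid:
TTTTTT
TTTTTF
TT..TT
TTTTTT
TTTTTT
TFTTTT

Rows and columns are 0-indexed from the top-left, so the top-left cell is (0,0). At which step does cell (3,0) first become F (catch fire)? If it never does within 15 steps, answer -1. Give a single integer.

Step 1: cell (3,0)='T' (+6 fires, +2 burnt)
Step 2: cell (3,0)='T' (+8 fires, +6 burnt)
Step 3: cell (3,0)='F' (+9 fires, +8 burnt)
  -> target ignites at step 3
Step 4: cell (3,0)='.' (+6 fires, +9 burnt)
Step 5: cell (3,0)='.' (+2 fires, +6 burnt)
Step 6: cell (3,0)='.' (+1 fires, +2 burnt)
Step 7: cell (3,0)='.' (+0 fires, +1 burnt)
  fire out at step 7

3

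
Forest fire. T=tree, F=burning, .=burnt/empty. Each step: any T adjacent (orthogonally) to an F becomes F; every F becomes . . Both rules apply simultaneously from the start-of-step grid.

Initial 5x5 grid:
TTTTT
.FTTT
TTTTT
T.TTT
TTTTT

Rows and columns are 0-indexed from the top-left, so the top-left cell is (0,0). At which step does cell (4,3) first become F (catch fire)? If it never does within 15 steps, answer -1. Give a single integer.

Step 1: cell (4,3)='T' (+3 fires, +1 burnt)
Step 2: cell (4,3)='T' (+5 fires, +3 burnt)
Step 3: cell (4,3)='T' (+5 fires, +5 burnt)
Step 4: cell (4,3)='T' (+5 fires, +5 burnt)
Step 5: cell (4,3)='F' (+3 fires, +5 burnt)
  -> target ignites at step 5
Step 6: cell (4,3)='.' (+1 fires, +3 burnt)
Step 7: cell (4,3)='.' (+0 fires, +1 burnt)
  fire out at step 7

5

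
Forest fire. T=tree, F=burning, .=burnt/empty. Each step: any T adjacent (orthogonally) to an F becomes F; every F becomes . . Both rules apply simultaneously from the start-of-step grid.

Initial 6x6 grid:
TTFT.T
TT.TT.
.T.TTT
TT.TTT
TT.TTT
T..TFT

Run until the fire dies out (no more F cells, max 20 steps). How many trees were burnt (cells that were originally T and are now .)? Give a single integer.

Step 1: +5 fires, +2 burnt (F count now 5)
Step 2: +6 fires, +5 burnt (F count now 6)
Step 3: +7 fires, +6 burnt (F count now 7)
Step 4: +2 fires, +7 burnt (F count now 2)
Step 5: +2 fires, +2 burnt (F count now 2)
Step 6: +1 fires, +2 burnt (F count now 1)
Step 7: +1 fires, +1 burnt (F count now 1)
Step 8: +0 fires, +1 burnt (F count now 0)
Fire out after step 8
Initially T: 25, now '.': 35
Total burnt (originally-T cells now '.'): 24

Answer: 24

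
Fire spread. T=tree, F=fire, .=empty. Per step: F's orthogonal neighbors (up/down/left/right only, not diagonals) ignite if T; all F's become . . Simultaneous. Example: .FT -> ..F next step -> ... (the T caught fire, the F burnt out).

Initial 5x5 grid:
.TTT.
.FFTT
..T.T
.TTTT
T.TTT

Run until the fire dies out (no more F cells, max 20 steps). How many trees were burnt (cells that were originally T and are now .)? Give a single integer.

Step 1: +4 fires, +2 burnt (F count now 4)
Step 2: +3 fires, +4 burnt (F count now 3)
Step 3: +4 fires, +3 burnt (F count now 4)
Step 4: +2 fires, +4 burnt (F count now 2)
Step 5: +1 fires, +2 burnt (F count now 1)
Step 6: +0 fires, +1 burnt (F count now 0)
Fire out after step 6
Initially T: 15, now '.': 24
Total burnt (originally-T cells now '.'): 14

Answer: 14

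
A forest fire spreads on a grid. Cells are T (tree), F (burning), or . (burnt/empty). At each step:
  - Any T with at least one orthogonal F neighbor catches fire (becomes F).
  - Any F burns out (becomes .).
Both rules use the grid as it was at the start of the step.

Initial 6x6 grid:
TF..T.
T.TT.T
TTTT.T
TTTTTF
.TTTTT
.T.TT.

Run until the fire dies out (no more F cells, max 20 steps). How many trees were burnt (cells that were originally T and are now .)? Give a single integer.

Step 1: +4 fires, +2 burnt (F count now 4)
Step 2: +4 fires, +4 burnt (F count now 4)
Step 3: +5 fires, +4 burnt (F count now 5)
Step 4: +7 fires, +5 burnt (F count now 7)
Step 5: +2 fires, +7 burnt (F count now 2)
Step 6: +1 fires, +2 burnt (F count now 1)
Step 7: +0 fires, +1 burnt (F count now 0)
Fire out after step 7
Initially T: 24, now '.': 35
Total burnt (originally-T cells now '.'): 23

Answer: 23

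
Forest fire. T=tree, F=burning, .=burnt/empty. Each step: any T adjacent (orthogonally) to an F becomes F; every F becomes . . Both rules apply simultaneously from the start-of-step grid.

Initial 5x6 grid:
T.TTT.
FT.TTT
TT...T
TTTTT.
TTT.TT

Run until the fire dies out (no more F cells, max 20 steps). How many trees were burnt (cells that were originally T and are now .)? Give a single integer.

Answer: 14

Derivation:
Step 1: +3 fires, +1 burnt (F count now 3)
Step 2: +2 fires, +3 burnt (F count now 2)
Step 3: +2 fires, +2 burnt (F count now 2)
Step 4: +2 fires, +2 burnt (F count now 2)
Step 5: +2 fires, +2 burnt (F count now 2)
Step 6: +1 fires, +2 burnt (F count now 1)
Step 7: +1 fires, +1 burnt (F count now 1)
Step 8: +1 fires, +1 burnt (F count now 1)
Step 9: +0 fires, +1 burnt (F count now 0)
Fire out after step 9
Initially T: 21, now '.': 23
Total burnt (originally-T cells now '.'): 14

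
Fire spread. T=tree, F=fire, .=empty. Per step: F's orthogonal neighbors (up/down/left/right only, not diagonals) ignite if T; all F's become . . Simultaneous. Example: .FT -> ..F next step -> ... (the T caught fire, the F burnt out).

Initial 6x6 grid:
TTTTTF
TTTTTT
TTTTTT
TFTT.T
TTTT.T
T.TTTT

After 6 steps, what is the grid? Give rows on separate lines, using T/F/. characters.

Step 1: 6 trees catch fire, 2 burn out
  TTTTF.
  TTTTTF
  TFTTTT
  F.FT.T
  TFTT.T
  T.TTTT
Step 2: 9 trees catch fire, 6 burn out
  TTTF..
  TFTTF.
  F.FTTF
  ...F.T
  F.FT.T
  T.TTTT
Step 3: 11 trees catch fire, 9 burn out
  TFF...
  F.FF..
  ...FF.
  .....F
  ...F.T
  F.FTTT
Step 4: 3 trees catch fire, 11 burn out
  F.....
  ......
  ......
  ......
  .....F
  ...FTT
Step 5: 2 trees catch fire, 3 burn out
  ......
  ......
  ......
  ......
  ......
  ....FF
Step 6: 0 trees catch fire, 2 burn out
  ......
  ......
  ......
  ......
  ......
  ......

......
......
......
......
......
......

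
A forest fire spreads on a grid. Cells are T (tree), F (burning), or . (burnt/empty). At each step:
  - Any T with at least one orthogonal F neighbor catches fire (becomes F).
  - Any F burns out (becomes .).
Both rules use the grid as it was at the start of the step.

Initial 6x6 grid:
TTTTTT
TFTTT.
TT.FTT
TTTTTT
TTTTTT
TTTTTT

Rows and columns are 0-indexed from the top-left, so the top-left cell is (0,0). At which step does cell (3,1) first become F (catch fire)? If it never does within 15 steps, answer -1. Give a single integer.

Step 1: cell (3,1)='T' (+7 fires, +2 burnt)
Step 2: cell (3,1)='F' (+10 fires, +7 burnt)
  -> target ignites at step 2
Step 3: cell (3,1)='.' (+7 fires, +10 burnt)
Step 4: cell (3,1)='.' (+6 fires, +7 burnt)
Step 5: cell (3,1)='.' (+2 fires, +6 burnt)
Step 6: cell (3,1)='.' (+0 fires, +2 burnt)
  fire out at step 6

2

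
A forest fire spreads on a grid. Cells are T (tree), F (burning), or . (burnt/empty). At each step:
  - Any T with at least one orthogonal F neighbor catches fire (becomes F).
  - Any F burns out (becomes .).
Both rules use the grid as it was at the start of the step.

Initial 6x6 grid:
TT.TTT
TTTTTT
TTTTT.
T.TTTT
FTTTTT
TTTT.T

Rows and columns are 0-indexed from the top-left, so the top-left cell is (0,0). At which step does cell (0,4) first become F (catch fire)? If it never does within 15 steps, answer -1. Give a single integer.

Step 1: cell (0,4)='T' (+3 fires, +1 burnt)
Step 2: cell (0,4)='T' (+3 fires, +3 burnt)
Step 3: cell (0,4)='T' (+5 fires, +3 burnt)
Step 4: cell (0,4)='T' (+6 fires, +5 burnt)
Step 5: cell (0,4)='T' (+5 fires, +6 burnt)
Step 6: cell (0,4)='T' (+4 fires, +5 burnt)
Step 7: cell (0,4)='T' (+2 fires, +4 burnt)
Step 8: cell (0,4)='F' (+2 fires, +2 burnt)
  -> target ignites at step 8
Step 9: cell (0,4)='.' (+1 fires, +2 burnt)
Step 10: cell (0,4)='.' (+0 fires, +1 burnt)
  fire out at step 10

8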